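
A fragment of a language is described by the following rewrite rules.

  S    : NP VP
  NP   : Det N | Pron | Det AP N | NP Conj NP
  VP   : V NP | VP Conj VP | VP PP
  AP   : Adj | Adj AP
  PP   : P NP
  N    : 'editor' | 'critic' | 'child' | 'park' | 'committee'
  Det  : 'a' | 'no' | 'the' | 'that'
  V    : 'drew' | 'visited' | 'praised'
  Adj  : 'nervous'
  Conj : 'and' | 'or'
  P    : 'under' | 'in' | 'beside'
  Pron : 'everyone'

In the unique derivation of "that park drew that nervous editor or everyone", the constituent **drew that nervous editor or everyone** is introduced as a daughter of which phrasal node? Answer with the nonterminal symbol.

S

[S [NP [Det that] [N park]] [VP [V drew] [NP [NP [Det that] [AP [Adj nervous]] [N editor]] [Conj or] [NP [Pron everyone]]]]]
The span 'drew that nervous editor or everyone' is the VP node built by VP → V NP.
Its mother is the S built by S → NP VP.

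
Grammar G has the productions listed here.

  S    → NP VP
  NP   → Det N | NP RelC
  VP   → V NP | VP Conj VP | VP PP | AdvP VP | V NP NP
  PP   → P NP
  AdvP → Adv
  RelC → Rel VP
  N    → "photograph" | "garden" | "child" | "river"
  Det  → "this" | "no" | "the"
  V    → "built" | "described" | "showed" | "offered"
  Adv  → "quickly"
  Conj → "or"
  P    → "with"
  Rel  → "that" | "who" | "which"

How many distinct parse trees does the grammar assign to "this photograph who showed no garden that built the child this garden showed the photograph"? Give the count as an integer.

3

Two of the 3 distinct bracketings:
[S [NP [NP [Det this] [N photograph]] [RelC [Rel who] [VP [V showed] [NP [NP [Det no] [N garden]] [RelC [Rel that] [VP [V built] [NP [Det the] [N child]] [NP [Det this] [N garden]]]]]]]] [VP [V showed] [NP [Det the] [N photograph]]]]
[S [NP [NP [Det this] [N photograph]] [RelC [Rel who] [VP [V showed] [NP [NP [Det no] [N garden]] [RelC [Rel that] [VP [V built] [NP [Det the] [N child]]]]] [NP [Det this] [N garden]]]]] [VP [V showed] [NP [Det the] [N photograph]]]]
The trees differ in how a recursive rule is bracketed over the same span.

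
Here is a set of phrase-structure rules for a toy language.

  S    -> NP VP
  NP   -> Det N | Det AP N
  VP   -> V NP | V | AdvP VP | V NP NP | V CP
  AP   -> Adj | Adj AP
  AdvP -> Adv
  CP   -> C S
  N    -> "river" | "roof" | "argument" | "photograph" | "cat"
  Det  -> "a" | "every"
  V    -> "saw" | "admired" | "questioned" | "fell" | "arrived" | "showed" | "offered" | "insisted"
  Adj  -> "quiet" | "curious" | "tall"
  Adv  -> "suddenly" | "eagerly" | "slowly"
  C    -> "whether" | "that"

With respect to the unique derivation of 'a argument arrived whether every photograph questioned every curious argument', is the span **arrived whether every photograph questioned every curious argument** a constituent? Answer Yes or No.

Yes

[S [NP [Det a] [N argument]] [VP [V arrived] [CP [C whether] [S [NP [Det every] [N photograph]] [VP [V questioned] [NP [Det every] [AP [Adj curious]] [N argument]]]]]]]
The words 'arrived whether every photograph questioned every curious argument' are exhaustively dominated by a single VP node (built by VP → V CP), so they form a constituent.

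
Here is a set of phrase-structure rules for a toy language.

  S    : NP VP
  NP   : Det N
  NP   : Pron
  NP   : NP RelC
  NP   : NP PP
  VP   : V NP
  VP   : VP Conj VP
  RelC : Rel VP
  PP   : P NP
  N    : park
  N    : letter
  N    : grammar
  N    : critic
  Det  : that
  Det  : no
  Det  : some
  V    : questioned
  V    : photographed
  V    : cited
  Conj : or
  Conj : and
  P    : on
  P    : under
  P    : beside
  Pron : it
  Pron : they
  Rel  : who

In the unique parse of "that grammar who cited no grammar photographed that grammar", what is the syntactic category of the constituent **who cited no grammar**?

[S [NP [NP [Det that] [N grammar]] [RelC [Rel who] [VP [V cited] [NP [Det no] [N grammar]]]]] [VP [V photographed] [NP [Det that] [N grammar]]]]
The span 'who cited no grammar' is the RelC node built by RelC → Rel VP.

RelC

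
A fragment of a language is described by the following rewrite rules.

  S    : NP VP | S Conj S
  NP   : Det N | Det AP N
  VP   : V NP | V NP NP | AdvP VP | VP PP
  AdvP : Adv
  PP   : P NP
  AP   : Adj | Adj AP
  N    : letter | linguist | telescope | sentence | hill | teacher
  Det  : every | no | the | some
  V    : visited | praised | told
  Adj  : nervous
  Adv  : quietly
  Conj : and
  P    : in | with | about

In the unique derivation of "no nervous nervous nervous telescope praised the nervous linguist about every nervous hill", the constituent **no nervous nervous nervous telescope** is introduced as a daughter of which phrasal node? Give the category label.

S
  NP
    Det: no
    AP
      Adj: nervous
      AP
        Adj: nervous
        AP
          Adj: nervous
    N: telescope
  VP
    VP
      V: praised
      NP
        Det: the
        AP
          Adj: nervous
        N: linguist
    PP
      P: about
      NP
        Det: every
        AP
          Adj: nervous
        N: hill
The span 'no nervous nervous nervous telescope' is the NP node built by NP → Det AP N.
Its mother is the S built by S → NP VP.

S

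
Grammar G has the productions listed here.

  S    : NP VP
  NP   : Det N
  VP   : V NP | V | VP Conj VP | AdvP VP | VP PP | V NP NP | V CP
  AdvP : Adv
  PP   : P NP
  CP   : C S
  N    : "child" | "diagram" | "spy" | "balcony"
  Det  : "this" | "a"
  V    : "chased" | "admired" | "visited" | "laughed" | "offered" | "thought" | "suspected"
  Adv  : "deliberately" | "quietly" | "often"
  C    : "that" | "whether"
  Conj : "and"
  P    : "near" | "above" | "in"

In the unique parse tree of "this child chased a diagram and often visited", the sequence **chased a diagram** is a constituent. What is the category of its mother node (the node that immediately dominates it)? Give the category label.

[S [NP [Det this] [N child]] [VP [VP [V chased] [NP [Det a] [N diagram]]] [Conj and] [VP [AdvP [Adv often]] [VP [V visited]]]]]
The span 'chased a diagram' is the VP node built by VP → V NP.
Its mother is the VP built by VP → VP Conj VP.

VP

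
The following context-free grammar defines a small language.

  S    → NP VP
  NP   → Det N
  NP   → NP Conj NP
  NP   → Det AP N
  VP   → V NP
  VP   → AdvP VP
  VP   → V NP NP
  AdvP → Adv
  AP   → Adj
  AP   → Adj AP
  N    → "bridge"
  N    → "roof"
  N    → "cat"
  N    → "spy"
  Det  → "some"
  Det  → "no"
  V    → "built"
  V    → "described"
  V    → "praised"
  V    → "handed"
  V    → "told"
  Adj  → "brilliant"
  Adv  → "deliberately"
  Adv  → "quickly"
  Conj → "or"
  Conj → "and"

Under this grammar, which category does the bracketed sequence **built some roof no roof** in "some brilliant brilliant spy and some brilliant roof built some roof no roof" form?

VP

S
  NP
    NP
      Det: some
      AP
        Adj: brilliant
        AP
          Adj: brilliant
      N: spy
    Conj: and
    NP
      Det: some
      AP
        Adj: brilliant
      N: roof
  VP
    V: built
    NP
      Det: some
      N: roof
    NP
      Det: no
      N: roof
The span 'built some roof no roof' is the VP node built by VP → V NP NP.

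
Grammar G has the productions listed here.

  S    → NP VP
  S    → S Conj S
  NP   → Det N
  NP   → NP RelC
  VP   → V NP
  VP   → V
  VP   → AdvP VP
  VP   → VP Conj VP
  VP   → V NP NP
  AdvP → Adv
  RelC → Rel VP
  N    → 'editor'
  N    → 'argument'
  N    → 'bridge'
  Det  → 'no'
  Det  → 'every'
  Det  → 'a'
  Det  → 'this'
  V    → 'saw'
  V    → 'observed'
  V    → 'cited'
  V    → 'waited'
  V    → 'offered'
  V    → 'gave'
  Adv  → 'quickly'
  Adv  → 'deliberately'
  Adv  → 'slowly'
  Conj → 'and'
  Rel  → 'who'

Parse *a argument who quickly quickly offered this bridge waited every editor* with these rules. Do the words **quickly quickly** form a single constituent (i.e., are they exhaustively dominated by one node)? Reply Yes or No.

No

[S [NP [NP [Det a] [N argument]] [RelC [Rel who] [VP [AdvP [Adv quickly]] [VP [AdvP [Adv quickly]] [VP [V offered] [NP [Det this] [N bridge]]]]]]] [VP [V waited] [NP [Det every] [N editor]]]]
The smallest constituent containing 'quickly quickly' is the VP spanning 'quickly quickly offered this bridge'; no single node in the tree dominates exactly the given words.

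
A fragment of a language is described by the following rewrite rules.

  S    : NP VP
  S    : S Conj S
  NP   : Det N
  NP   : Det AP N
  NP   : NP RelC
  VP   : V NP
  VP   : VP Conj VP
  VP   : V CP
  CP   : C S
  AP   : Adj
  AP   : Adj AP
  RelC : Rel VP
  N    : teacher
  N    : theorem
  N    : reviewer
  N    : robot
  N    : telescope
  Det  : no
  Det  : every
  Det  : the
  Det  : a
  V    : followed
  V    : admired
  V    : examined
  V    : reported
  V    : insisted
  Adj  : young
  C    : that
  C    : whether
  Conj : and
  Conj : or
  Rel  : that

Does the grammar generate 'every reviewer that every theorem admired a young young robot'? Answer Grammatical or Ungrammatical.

For S → NP VP, the only prefix that parses as NP is 'every reviewer', but the remainder 'that every theorem admired a young young robot' is not a VP under these rules. The alternative S rule S → S Conj S likewise has no satisfying split.

Ungrammatical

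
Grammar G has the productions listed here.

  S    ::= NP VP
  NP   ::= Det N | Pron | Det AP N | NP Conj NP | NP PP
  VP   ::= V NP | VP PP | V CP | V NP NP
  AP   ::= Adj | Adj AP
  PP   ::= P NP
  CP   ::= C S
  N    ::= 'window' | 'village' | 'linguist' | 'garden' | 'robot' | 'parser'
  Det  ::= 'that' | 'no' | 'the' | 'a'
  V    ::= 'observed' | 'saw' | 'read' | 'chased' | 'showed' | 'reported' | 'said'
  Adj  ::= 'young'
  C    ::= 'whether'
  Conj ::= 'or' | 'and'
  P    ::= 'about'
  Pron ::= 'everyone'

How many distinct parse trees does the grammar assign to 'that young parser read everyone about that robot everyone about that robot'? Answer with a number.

The two bracketings:
[S [NP [Det that] [AP [Adj young]] [N parser]] [VP [VP [V read] [NP [NP [Pron everyone]] [PP [P about] [NP [Det that] [N robot]]]] [NP [Pron everyone]]] [PP [P about] [NP [Det that] [N robot]]]]]
[S [NP [Det that] [AP [Adj young]] [N parser]] [VP [V read] [NP [NP [Pron everyone]] [PP [P about] [NP [Det that] [N robot]]]] [NP [NP [Pron everyone]] [PP [P about] [NP [Det that] [N robot]]]]]]
The difference turns on whether VP → VP PP is used at the relevant span, versus an alternative expansion of VP.

2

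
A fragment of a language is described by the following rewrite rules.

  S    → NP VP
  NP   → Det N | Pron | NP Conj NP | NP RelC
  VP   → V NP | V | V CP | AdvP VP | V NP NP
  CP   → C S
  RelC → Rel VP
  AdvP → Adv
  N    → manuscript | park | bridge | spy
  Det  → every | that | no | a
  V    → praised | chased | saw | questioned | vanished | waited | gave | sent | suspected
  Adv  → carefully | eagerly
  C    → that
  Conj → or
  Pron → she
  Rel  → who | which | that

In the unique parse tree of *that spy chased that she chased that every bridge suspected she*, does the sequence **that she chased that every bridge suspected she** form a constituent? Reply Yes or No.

Yes

[S [NP [Det that] [N spy]] [VP [V chased] [CP [C that] [S [NP [Pron she]] [VP [V chased] [CP [C that] [S [NP [Det every] [N bridge]] [VP [V suspected] [NP [Pron she]]]]]]]]]]
The words 'that she chased that every bridge suspected she' are exhaustively dominated by a single CP node (built by CP → C S), so they form a constituent.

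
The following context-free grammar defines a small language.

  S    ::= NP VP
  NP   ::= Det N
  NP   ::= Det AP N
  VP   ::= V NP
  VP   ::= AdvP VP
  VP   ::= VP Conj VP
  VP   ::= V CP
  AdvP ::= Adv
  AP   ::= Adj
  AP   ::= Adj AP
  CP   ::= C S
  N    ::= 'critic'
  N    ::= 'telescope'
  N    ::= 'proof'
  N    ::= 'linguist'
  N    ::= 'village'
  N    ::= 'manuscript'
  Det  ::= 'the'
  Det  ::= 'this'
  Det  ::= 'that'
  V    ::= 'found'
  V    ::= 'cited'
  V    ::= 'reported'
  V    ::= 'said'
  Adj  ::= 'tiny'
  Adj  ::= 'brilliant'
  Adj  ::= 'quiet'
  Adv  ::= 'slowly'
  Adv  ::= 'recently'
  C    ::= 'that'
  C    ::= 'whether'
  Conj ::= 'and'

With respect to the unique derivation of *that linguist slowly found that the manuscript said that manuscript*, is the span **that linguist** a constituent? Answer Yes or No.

Yes

[S [NP [Det that] [N linguist]] [VP [AdvP [Adv slowly]] [VP [V found] [CP [C that] [S [NP [Det the] [N manuscript]] [VP [V said] [NP [Det that] [N manuscript]]]]]]]]
The words 'that linguist' are exhaustively dominated by a single NP node (built by NP → Det N), so they form a constituent.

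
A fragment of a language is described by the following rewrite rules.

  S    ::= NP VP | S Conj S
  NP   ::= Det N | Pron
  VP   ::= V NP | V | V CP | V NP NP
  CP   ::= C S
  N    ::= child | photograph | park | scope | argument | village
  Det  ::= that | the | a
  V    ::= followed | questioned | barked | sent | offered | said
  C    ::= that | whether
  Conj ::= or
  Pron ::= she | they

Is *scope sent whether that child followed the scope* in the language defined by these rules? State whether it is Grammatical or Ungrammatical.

Ungrammatical

For S → NP VP, no prefix of the string parses as an NP. The alternative S rule S → S Conj S likewise has no satisfying split.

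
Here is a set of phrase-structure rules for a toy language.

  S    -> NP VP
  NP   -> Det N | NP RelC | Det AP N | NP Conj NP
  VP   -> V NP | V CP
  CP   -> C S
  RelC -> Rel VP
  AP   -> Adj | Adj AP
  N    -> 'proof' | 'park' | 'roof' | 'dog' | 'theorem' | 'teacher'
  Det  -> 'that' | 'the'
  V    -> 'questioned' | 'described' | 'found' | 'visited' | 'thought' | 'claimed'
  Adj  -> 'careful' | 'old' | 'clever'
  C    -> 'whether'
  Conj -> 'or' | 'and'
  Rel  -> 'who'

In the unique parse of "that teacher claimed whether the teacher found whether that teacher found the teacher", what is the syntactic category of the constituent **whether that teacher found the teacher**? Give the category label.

CP

S
  NP
    Det: that
    N: teacher
  VP
    V: claimed
    CP
      C: whether
      S
        NP
          Det: the
          N: teacher
        VP
          V: found
          CP
            C: whether
            S
              NP
                Det: that
                N: teacher
              VP
                V: found
                NP
                  Det: the
                  N: teacher
The span 'whether that teacher found the teacher' is the CP node built by CP → C S.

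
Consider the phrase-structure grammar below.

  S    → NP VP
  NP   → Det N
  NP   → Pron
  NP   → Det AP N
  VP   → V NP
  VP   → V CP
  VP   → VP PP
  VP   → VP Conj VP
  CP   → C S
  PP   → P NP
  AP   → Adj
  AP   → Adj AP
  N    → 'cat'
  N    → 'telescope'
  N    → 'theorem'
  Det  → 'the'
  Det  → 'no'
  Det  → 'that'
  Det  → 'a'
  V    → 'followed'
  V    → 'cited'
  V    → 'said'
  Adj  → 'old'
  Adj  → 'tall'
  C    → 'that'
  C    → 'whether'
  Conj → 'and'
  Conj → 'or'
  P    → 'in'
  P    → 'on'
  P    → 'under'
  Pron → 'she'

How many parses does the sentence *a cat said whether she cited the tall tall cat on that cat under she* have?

3

Two of the 3 distinct bracketings:
[S [NP [Det a] [N cat]] [VP [V said] [CP [C whether] [S [NP [Pron she]] [VP [VP [VP [V cited] [NP [Det the] [AP [Adj tall] [AP [Adj tall]]] [N cat]]] [PP [P on] [NP [Det that] [N cat]]]] [PP [P under] [NP [Pron she]]]]]]]]
[S [NP [Det a] [N cat]] [VP [VP [V said] [CP [C whether] [S [NP [Pron she]] [VP [VP [V cited] [NP [Det the] [AP [Adj tall] [AP [Adj tall]]] [N cat]]] [PP [P on] [NP [Det that] [N cat]]]]]]] [PP [P under] [NP [Pron she]]]]]
The trees differ in how a recursive rule is bracketed over the same span.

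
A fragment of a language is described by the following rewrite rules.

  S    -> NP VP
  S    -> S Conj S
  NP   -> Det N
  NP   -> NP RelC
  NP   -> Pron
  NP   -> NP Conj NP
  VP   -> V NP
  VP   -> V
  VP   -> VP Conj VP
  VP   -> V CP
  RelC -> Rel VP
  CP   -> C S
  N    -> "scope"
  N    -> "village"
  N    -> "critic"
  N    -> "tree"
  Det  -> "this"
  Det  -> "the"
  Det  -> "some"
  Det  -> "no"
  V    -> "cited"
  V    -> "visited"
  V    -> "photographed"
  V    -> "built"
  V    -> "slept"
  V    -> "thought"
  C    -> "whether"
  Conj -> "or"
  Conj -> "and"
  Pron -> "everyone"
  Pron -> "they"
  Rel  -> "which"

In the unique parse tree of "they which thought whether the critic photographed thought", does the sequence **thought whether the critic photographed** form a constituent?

[S [NP [NP [Pron they]] [RelC [Rel which] [VP [V thought] [CP [C whether] [S [NP [Det the] [N critic]] [VP [V photographed]]]]]]] [VP [V thought]]]
The words 'thought whether the critic photographed' are exhaustively dominated by a single VP node (built by VP → V CP), so they form a constituent.

Yes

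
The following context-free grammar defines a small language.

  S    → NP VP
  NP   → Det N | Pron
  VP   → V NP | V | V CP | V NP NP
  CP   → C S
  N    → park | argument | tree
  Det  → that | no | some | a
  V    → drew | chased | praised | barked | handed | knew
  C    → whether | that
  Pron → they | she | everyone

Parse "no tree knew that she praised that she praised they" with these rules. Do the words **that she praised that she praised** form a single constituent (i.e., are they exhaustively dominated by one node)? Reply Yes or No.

No

[S [NP [Det no] [N tree]] [VP [V knew] [CP [C that] [S [NP [Pron she]] [VP [V praised] [CP [C that] [S [NP [Pron she]] [VP [V praised] [NP [Pron they]]]]]]]]]]
The smallest constituent containing 'that she praised that she praised' is the CP spanning 'that she praised that she praised they'; no single node in the tree dominates exactly the given words.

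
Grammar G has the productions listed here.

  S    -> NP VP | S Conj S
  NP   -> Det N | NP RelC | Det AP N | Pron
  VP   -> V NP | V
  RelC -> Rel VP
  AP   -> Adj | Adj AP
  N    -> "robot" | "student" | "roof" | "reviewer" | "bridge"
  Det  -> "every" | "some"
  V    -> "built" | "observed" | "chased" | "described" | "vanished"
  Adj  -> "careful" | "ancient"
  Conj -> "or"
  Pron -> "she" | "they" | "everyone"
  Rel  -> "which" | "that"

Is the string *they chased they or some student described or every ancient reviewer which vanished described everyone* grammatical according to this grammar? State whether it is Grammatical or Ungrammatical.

Grammatical

[S [S [NP [Pron they]] [VP [V chased] [NP [Pron they]]]] [Conj or] [S [S [NP [Det some] [N student]] [VP [V described]]] [Conj or] [S [NP [NP [Det every] [AP [Adj ancient]] [N reviewer]] [RelC [Rel which] [VP [V vanished]]]] [VP [V described] [NP [Pron everyone]]]]]]
Each bracket corresponds to one application of a listed rule, so the string is derivable from S.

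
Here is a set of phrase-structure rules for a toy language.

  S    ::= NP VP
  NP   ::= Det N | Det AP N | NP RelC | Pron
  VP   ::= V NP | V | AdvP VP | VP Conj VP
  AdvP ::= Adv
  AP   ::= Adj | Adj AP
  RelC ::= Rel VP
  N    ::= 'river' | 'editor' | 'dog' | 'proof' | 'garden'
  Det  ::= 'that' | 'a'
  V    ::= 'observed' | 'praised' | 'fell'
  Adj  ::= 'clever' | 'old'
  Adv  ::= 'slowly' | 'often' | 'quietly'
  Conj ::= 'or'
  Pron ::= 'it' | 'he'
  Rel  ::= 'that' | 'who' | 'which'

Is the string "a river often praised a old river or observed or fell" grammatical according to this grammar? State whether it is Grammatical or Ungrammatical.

[S [NP [Det a] [N river]] [VP [AdvP [Adv often]] [VP [VP [V praised] [NP [Det a] [AP [Adj old]] [N river]]] [Conj or] [VP [VP [V observed]] [Conj or] [VP [V fell]]]]]]
Every word is introduced by a lexical rule and the phrasal rules combine the resulting categories into a single S.

Grammatical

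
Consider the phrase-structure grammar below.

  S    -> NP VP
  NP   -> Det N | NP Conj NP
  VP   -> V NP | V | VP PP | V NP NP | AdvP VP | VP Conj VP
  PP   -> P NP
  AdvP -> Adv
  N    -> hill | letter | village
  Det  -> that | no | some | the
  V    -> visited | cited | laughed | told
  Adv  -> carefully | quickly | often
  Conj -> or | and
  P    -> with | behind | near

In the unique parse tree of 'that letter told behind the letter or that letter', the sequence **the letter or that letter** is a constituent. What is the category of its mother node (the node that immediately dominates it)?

S
  NP
    Det: that
    N: letter
  VP
    VP
      V: told
    PP
      P: behind
      NP
        NP
          Det: the
          N: letter
        Conj: or
        NP
          Det: that
          N: letter
The span 'the letter or that letter' is the NP node built by NP → NP Conj NP.
Its mother is the PP built by PP → P NP.

PP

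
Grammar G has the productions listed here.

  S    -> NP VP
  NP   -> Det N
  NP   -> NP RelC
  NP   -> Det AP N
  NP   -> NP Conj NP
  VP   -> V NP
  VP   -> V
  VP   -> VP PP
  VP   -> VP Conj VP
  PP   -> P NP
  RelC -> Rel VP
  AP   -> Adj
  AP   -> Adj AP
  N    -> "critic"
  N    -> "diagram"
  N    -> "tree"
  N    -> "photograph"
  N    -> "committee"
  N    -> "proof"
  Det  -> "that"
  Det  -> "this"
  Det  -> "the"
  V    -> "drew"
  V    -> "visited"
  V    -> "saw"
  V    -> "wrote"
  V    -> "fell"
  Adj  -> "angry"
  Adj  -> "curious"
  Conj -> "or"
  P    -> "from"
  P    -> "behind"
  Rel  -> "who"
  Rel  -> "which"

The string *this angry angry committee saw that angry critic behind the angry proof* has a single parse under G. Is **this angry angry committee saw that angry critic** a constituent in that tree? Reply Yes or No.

No

[S [NP [Det this] [AP [Adj angry] [AP [Adj angry]]] [N committee]] [VP [VP [V saw] [NP [Det that] [AP [Adj angry]] [N critic]]] [PP [P behind] [NP [Det the] [AP [Adj angry]] [N proof]]]]]
The smallest constituent containing 'this angry angry committee saw that angry critic' is the S spanning 'this angry angry committee saw that angry critic behind the angry proof'; no single node in the tree dominates exactly the given words.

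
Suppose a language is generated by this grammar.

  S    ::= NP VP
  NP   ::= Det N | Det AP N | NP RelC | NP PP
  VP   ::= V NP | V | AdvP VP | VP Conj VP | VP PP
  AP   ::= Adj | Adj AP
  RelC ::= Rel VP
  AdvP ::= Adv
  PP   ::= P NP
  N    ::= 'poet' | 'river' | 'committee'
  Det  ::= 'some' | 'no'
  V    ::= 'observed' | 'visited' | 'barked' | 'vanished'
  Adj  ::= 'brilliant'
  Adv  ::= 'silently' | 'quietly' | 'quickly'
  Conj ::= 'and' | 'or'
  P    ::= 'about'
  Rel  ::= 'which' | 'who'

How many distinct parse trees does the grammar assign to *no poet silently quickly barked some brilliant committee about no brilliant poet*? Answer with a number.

Two of the 4 distinct bracketings:
[S [NP [Det no] [N poet]] [VP [AdvP [Adv silently]] [VP [AdvP [Adv quickly]] [VP [V barked] [NP [NP [Det some] [AP [Adj brilliant]] [N committee]] [PP [P about] [NP [Det no] [AP [Adj brilliant]] [N poet]]]]]]]]
[S [NP [Det no] [N poet]] [VP [AdvP [Adv silently]] [VP [AdvP [Adv quickly]] [VP [VP [V barked] [NP [Det some] [AP [Adj brilliant]] [N committee]]] [PP [P about] [NP [Det no] [AP [Adj brilliant]] [N poet]]]]]]]
The difference turns on whether NP → NP PP is used at the relevant span, versus an alternative expansion of NP.

4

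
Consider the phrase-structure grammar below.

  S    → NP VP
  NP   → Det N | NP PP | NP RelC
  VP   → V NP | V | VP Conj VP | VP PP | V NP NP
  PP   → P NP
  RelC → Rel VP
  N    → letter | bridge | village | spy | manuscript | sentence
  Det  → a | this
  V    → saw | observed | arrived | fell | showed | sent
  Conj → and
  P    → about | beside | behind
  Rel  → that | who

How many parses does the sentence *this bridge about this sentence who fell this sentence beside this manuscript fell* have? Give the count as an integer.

Two of the 7 distinct bracketings:
[S [NP [NP [Det this] [N bridge]] [PP [P about] [NP [NP [NP [Det this] [N sentence]] [RelC [Rel who] [VP [V fell] [NP [Det this] [N sentence]]]]] [PP [P beside] [NP [Det this] [N manuscript]]]]]] [VP [V fell]]]
[S [NP [NP [Det this] [N bridge]] [PP [P about] [NP [NP [Det this] [N sentence]] [RelC [Rel who] [VP [V fell] [NP [NP [Det this] [N sentence]] [PP [P beside] [NP [Det this] [N manuscript]]]]]]]]] [VP [V fell]]]
The trees differ in how a recursive rule is bracketed over the same span.

7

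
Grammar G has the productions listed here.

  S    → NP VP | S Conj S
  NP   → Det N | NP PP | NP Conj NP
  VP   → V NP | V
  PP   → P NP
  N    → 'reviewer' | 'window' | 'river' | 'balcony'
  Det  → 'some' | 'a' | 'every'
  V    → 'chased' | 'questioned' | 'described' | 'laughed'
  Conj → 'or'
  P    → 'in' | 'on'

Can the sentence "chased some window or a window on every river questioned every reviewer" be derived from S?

Ungrammatical

For S → NP VP, no prefix of the string parses as an NP. The alternative S rule S → S Conj S likewise has no satisfying split.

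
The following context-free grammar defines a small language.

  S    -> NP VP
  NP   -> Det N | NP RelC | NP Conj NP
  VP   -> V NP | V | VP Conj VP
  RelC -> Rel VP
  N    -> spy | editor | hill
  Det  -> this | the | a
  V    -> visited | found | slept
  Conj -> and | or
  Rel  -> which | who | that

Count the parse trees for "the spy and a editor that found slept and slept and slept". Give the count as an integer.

Two of the 4 distinct bracketings:
[S [NP [NP [NP [Det the] [N spy]] [Conj and] [NP [Det a] [N editor]]] [RelC [Rel that] [VP [V found]]]] [VP [VP [V slept]] [Conj and] [VP [VP [V slept]] [Conj and] [VP [V slept]]]]]
[S [NP [NP [NP [Det the] [N spy]] [Conj and] [NP [Det a] [N editor]]] [RelC [Rel that] [VP [V found]]]] [VP [VP [VP [V slept]] [Conj and] [VP [V slept]]] [Conj and] [VP [V slept]]]]
The trees differ in how a recursive rule is bracketed over the same span.

4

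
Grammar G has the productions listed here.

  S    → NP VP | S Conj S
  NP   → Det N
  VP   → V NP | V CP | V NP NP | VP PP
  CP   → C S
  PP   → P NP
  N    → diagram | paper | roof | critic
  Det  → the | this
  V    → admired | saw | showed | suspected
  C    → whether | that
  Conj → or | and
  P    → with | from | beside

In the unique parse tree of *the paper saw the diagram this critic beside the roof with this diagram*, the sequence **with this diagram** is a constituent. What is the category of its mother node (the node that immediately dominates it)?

[S [NP [Det the] [N paper]] [VP [VP [VP [V saw] [NP [Det the] [N diagram]] [NP [Det this] [N critic]]] [PP [P beside] [NP [Det the] [N roof]]]] [PP [P with] [NP [Det this] [N diagram]]]]]
The span 'with this diagram' is the PP node built by PP → P NP.
Its mother is the VP built by VP → VP PP.

VP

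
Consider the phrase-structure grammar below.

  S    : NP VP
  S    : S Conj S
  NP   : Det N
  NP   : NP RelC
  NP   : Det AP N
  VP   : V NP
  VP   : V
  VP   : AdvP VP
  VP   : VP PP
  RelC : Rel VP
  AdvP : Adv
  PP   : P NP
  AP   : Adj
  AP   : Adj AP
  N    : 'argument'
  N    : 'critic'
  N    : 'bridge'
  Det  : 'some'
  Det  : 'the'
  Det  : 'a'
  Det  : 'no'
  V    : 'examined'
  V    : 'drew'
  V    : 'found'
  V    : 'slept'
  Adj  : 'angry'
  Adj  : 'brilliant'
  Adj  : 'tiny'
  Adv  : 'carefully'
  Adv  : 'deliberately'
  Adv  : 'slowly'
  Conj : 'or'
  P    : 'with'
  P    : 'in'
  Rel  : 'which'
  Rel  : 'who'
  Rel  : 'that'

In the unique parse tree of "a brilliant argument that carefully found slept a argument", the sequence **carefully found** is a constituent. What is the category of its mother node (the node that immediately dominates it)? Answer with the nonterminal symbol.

S
  NP
    NP
      Det: a
      AP
        Adj: brilliant
      N: argument
    RelC
      Rel: that
      VP
        AdvP
          Adv: carefully
        VP
          V: found
  VP
    V: slept
    NP
      Det: a
      N: argument
The span 'carefully found' is the VP node built by VP → AdvP VP.
Its mother is the RelC built by RelC → Rel VP.

RelC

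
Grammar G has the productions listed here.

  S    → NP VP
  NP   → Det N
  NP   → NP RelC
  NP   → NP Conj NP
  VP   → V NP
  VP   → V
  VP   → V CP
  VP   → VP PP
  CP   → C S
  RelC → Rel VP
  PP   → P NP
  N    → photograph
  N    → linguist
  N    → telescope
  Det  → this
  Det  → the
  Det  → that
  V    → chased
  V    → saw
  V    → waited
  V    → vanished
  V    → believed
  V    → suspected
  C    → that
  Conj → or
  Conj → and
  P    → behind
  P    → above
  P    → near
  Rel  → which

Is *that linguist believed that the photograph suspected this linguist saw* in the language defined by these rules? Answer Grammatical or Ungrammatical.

Ungrammatical

For S → NP VP, the only prefix that parses as NP is 'that linguist', but the remainder 'believed that the photograph suspected this linguist saw' is not a VP under these rules.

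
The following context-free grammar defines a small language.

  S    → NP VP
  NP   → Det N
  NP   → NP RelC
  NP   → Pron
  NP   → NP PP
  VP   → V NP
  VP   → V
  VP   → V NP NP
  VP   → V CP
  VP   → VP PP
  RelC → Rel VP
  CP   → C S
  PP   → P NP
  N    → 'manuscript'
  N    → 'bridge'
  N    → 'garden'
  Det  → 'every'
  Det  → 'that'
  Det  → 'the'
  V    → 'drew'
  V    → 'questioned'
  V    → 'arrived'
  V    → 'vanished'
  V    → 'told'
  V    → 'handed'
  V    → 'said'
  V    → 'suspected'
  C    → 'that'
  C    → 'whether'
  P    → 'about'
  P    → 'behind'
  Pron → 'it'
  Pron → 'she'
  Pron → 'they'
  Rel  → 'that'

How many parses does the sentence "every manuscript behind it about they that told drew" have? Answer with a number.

5

Two of the 5 distinct bracketings:
[S [NP [NP [NP [Det every] [N manuscript]] [PP [P behind] [NP [NP [Pron it]] [PP [P about] [NP [Pron they]]]]]] [RelC [Rel that] [VP [V told]]]] [VP [V drew]]]
[S [NP [NP [NP [NP [Det every] [N manuscript]] [PP [P behind] [NP [Pron it]]]] [PP [P about] [NP [Pron they]]]] [RelC [Rel that] [VP [V told]]]] [VP [V drew]]]
The trees differ in how a recursive rule is bracketed over the same span.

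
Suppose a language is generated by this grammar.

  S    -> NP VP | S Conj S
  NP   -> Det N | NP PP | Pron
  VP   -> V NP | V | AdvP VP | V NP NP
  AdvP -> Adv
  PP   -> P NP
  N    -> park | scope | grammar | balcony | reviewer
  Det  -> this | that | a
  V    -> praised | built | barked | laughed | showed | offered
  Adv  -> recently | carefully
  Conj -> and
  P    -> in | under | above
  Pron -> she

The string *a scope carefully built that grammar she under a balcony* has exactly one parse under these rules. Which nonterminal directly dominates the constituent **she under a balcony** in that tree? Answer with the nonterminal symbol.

[S [NP [Det a] [N scope]] [VP [AdvP [Adv carefully]] [VP [V built] [NP [Det that] [N grammar]] [NP [NP [Pron she]] [PP [P under] [NP [Det a] [N balcony]]]]]]]
The span 'she under a balcony' is the NP node built by NP → NP PP.
Its mother is the VP built by VP → V NP NP.

VP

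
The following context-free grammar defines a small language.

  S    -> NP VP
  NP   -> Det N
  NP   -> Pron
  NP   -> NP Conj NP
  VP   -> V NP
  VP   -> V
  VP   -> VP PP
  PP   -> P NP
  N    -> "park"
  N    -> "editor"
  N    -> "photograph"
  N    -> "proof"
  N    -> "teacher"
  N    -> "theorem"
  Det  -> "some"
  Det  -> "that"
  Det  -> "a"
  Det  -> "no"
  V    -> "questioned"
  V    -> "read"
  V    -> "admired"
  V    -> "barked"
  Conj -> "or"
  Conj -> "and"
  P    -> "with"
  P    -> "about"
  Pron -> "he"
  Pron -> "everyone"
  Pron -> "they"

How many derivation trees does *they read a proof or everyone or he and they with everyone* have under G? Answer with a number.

5

Two of the 5 distinct bracketings:
[S [NP [Pron they]] [VP [VP [V read] [NP [NP [Det a] [N proof]] [Conj or] [NP [NP [Pron everyone]] [Conj or] [NP [NP [Pron he]] [Conj and] [NP [Pron they]]]]]] [PP [P with] [NP [Pron everyone]]]]]
[S [NP [Pron they]] [VP [VP [V read] [NP [NP [Det a] [N proof]] [Conj or] [NP [NP [NP [Pron everyone]] [Conj or] [NP [Pron he]]] [Conj and] [NP [Pron they]]]]] [PP [P with] [NP [Pron everyone]]]]]
The trees differ in how a recursive rule is bracketed over the same span.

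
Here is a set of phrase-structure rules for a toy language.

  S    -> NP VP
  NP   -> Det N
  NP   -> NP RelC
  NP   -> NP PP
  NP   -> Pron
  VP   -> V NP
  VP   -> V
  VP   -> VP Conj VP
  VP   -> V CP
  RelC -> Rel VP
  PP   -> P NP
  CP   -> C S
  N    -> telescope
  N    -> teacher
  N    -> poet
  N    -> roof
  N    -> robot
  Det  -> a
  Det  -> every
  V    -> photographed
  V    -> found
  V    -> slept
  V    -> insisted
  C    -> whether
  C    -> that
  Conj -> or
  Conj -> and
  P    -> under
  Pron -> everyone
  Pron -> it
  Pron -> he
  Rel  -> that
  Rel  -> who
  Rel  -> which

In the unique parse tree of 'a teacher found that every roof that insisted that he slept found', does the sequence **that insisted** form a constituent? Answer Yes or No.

[S [NP [Det a] [N teacher]] [VP [V found] [CP [C that] [S [NP [NP [Det every] [N roof]] [RelC [Rel that] [VP [V insisted] [CP [C that] [S [NP [Pron he]] [VP [V slept]]]]]]] [VP [V found]]]]]]
The smallest constituent containing 'that insisted' is the RelC spanning 'that insisted that he slept'; no single node in the tree dominates exactly the given words.

No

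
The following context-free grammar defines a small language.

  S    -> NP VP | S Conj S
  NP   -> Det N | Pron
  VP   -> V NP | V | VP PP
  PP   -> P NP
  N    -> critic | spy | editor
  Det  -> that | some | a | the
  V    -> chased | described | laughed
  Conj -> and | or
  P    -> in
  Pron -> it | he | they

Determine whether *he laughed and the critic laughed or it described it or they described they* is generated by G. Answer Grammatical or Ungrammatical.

Grammatical

S
  S
    NP
      Pron: he
    VP
      V: laughed
  Conj: and
  S
    S
      NP
        Det: the
        N: critic
      VP
        V: laughed
    Conj: or
    S
      S
        NP
          Pron: it
        VP
          V: described
          NP
            Pron: it
      Conj: or
      S
        NP
          Pron: they
        VP
          V: described
          NP
            Pron: they
The bracketing above is licensed at every node by one of the given productions, with S at the root.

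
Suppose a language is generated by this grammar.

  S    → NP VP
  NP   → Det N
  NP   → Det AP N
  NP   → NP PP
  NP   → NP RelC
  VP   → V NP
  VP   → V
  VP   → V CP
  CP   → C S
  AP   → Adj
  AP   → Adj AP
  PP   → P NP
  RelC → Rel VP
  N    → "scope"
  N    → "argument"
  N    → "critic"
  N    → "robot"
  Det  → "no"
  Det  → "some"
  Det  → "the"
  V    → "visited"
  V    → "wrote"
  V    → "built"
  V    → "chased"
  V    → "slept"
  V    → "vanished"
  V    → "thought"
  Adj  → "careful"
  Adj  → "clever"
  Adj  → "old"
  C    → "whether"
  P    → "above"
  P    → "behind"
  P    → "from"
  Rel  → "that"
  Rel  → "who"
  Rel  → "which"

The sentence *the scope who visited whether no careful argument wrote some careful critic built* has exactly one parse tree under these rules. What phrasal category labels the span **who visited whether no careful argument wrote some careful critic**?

S
  NP
    NP
      Det: the
      N: scope
    RelC
      Rel: who
      VP
        V: visited
        CP
          C: whether
          S
            NP
              Det: no
              AP
                Adj: careful
              N: argument
            VP
              V: wrote
              NP
                Det: some
                AP
                  Adj: careful
                N: critic
  VP
    V: built
The span 'who visited whether no careful argument wrote some careful critic' is the RelC node built by RelC → Rel VP.

RelC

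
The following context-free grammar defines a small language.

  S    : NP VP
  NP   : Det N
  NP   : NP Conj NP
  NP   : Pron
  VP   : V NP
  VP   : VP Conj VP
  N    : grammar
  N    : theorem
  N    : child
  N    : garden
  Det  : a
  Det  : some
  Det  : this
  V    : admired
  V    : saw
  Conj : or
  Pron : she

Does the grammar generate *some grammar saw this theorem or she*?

Grammatical

S
  NP
    Det: some
    N: grammar
  VP
    V: saw
    NP
      NP
        Det: this
        N: theorem
      Conj: or
      NP
        Pron: she
Each bracket corresponds to one application of a listed rule, so the string is derivable from S.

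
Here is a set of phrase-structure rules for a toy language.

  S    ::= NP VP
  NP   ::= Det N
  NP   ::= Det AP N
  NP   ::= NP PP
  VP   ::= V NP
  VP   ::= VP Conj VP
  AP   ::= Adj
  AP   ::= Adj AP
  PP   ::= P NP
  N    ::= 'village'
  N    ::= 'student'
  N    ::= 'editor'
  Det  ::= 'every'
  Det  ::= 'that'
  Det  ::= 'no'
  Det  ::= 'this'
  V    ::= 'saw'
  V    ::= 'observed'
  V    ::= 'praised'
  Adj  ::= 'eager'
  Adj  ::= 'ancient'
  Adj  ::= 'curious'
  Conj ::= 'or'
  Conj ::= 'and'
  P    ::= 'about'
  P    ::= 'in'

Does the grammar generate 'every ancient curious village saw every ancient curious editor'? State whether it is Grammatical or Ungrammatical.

[S [NP [Det every] [AP [Adj ancient] [AP [Adj curious]]] [N village]] [VP [V saw] [NP [Det every] [AP [Adj ancient] [AP [Adj curious]]] [N editor]]]]
Each bracket corresponds to one application of a listed rule, so the string is derivable from S.

Grammatical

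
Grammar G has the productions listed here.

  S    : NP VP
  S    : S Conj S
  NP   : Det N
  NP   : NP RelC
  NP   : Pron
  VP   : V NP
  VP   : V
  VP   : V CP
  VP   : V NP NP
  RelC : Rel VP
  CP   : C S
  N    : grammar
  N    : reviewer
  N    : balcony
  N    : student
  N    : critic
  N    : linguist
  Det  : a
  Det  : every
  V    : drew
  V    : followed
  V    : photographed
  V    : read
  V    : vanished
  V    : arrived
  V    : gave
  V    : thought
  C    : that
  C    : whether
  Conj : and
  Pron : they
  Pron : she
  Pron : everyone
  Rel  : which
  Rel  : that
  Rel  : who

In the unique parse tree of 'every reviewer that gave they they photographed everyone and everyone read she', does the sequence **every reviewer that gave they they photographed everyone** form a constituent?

Yes

[S [S [NP [NP [Det every] [N reviewer]] [RelC [Rel that] [VP [V gave] [NP [Pron they]] [NP [Pron they]]]]] [VP [V photographed] [NP [Pron everyone]]]] [Conj and] [S [NP [Pron everyone]] [VP [V read] [NP [Pron she]]]]]
The words 'every reviewer that gave they they photographed everyone' are exhaustively dominated by a single S node (built by S → NP VP), so they form a constituent.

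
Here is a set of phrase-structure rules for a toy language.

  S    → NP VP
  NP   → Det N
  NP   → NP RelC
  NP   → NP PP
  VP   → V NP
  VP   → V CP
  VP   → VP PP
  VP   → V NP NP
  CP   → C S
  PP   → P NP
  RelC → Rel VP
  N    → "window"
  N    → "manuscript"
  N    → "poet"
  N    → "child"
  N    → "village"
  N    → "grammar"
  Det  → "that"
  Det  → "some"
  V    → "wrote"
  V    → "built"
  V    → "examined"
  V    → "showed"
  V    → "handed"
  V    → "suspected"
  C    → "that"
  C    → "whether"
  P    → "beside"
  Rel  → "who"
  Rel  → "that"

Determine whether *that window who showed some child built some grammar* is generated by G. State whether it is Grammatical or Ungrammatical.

S
  NP
    NP
      Det: that
      N: window
    RelC
      Rel: who
      VP
        V: showed
        NP
          Det: some
          N: child
  VP
    V: built
    NP
      Det: some
      N: grammar
The bracketing above is licensed at every node by one of the given productions, with S at the root.

Grammatical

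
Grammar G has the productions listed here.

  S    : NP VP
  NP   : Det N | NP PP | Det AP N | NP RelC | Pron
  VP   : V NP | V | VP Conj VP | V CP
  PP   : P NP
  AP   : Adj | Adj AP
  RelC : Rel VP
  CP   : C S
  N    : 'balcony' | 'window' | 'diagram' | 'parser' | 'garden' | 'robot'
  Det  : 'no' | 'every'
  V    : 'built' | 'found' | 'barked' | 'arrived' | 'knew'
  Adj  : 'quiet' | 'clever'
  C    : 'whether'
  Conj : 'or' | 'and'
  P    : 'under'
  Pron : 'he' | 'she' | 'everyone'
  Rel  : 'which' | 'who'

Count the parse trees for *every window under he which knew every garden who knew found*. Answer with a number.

5

Two of the 5 distinct bracketings:
[S [NP [NP [Det every] [N window]] [PP [P under] [NP [NP [Pron he]] [RelC [Rel which] [VP [V knew] [NP [NP [Det every] [N garden]] [RelC [Rel who] [VP [V knew]]]]]]]]] [VP [V found]]]
[S [NP [NP [Det every] [N window]] [PP [P under] [NP [NP [NP [Pron he]] [RelC [Rel which] [VP [V knew] [NP [Det every] [N garden]]]]] [RelC [Rel who] [VP [V knew]]]]]] [VP [V found]]]
The trees differ in how a recursive rule is bracketed over the same span.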